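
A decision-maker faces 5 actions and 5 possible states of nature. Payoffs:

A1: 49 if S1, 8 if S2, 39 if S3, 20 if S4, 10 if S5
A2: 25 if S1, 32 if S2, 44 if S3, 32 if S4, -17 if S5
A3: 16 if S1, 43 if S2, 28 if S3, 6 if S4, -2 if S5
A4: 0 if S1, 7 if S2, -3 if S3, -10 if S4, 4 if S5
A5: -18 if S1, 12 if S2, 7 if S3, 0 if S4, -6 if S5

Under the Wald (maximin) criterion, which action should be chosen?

A1

Row minima: A1=8, A2=-17, A3=-2, A4=-10, A5=-18
Best worst-case = 8 → A1.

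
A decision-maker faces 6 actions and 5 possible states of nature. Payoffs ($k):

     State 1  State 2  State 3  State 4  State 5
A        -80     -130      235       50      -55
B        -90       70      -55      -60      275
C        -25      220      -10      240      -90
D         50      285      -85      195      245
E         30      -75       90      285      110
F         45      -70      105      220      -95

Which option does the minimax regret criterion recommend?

D

Column bests: State 1=50, State 2=285, State 3=235, State 4=285, State 5=275.
A regrets: 130, 415, 0, 235, 330 → max 415
B regrets: 140, 215, 290, 345, 0 → max 345
C regrets: 75, 65, 245, 45, 365 → max 365
D regrets: 0, 0, 320, 90, 30 → max 320
E regrets: 20, 360, 145, 0, 165 → max 360
F regrets: 5, 355, 130, 65, 370 → max 370
Smallest max regret = 320 → D.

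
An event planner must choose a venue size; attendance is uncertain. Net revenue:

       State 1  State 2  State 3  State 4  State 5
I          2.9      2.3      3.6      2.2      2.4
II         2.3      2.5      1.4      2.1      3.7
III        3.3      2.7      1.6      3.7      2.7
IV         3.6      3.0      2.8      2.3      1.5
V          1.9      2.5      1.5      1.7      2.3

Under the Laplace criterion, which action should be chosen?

Row averages: I=2.68, II=2.4, III=2.8, IV=2.64, V=1.98
Highest average = 2.8 → III.

III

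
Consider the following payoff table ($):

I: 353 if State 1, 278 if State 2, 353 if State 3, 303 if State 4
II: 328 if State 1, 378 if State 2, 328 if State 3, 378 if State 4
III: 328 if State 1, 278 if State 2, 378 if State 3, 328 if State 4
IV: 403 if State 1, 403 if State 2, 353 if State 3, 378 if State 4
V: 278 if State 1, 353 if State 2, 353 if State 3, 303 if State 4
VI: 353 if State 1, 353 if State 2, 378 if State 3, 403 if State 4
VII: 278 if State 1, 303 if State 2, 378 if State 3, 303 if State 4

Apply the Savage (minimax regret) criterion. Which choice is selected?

IV

Column bests: State 1=403, State 2=403, State 3=378, State 4=403.
I regrets: 50, 125, 25, 100 → max 125
II regrets: 75, 25, 50, 25 → max 75
III regrets: 75, 125, 0, 75 → max 125
IV regrets: 0, 0, 25, 25 → max 25
V regrets: 125, 50, 25, 100 → max 125
VI regrets: 50, 50, 0, 0 → max 50
VII regrets: 125, 100, 0, 100 → max 125
Smallest max regret = 25 → IV.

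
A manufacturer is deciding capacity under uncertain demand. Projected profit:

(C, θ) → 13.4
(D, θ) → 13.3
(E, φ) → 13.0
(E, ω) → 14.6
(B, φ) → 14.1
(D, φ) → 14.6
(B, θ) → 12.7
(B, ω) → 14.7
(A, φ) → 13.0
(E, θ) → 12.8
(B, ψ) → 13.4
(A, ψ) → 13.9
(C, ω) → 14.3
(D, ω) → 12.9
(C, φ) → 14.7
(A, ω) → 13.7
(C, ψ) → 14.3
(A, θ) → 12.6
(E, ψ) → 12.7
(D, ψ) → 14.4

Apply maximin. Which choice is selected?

C

Row minima: A=12.6, B=12.7, C=13.4, D=12.9, E=12.7
Best worst-case = 13.4 → C.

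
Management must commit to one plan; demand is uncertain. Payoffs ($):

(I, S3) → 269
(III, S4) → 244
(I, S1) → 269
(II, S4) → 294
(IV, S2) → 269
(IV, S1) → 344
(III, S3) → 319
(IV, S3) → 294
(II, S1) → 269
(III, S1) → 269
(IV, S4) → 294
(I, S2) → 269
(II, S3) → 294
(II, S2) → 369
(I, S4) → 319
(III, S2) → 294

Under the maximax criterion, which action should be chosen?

Row maxima: I=319, II=369, III=319, IV=344
Best best-case = 369 → II.

II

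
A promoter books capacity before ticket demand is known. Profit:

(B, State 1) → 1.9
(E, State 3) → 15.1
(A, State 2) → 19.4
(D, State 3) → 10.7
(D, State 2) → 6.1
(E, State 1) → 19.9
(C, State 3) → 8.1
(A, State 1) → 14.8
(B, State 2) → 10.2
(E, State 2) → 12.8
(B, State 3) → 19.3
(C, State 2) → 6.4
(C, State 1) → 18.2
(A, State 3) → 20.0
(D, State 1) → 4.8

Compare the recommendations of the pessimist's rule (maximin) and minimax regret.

maximin → A; minimax regret → A (agree)

Row minima: A=14.8, B=1.9, C=6.4, D=4.8, E=12.8
Best worst-case = 14.8 → A.
Column bests: State 1=19.9, State 2=19.4, State 3=20.0.
A regrets: 5.1, 0.0, 0.0 → max 5.1
B regrets: 18.0, 9.2, 0.7 → max 18.0
C regrets: 1.7, 13.0, 11.9 → max 13.0
D regrets: 15.1, 13.3, 9.3 → max 15.1
E regrets: 0.0, 6.6, 4.9 → max 6.6
Smallest max regret = 5.1 → A.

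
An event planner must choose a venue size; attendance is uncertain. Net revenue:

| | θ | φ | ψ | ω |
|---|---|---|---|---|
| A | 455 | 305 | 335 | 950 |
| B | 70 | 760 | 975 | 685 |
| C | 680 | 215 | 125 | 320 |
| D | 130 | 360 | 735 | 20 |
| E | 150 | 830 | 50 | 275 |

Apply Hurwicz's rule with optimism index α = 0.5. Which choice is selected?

A

A: 0.5·950 + 0.5·305 = 627.5
B: 0.5·975 + 0.5·70 = 522.5
C: 0.5·680 + 0.5·125 = 402.5
D: 0.5·735 + 0.5·20 = 377.5
E: 0.5·830 + 0.5·50 = 440
Highest Hurwicz score = 627.5 → A.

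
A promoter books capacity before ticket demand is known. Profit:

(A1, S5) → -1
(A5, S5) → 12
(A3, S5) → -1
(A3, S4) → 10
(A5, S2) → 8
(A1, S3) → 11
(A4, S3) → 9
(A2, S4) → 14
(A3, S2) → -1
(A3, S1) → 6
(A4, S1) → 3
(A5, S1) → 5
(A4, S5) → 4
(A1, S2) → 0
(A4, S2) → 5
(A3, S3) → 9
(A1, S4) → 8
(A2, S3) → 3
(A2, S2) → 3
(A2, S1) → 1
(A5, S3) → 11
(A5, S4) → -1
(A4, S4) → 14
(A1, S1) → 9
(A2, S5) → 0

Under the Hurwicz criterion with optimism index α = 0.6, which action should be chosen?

A1: 0.6·11 + 0.4·(-1) = 6.2
A2: 0.6·14 + 0.4·0 = 8.4
A3: 0.6·10 + 0.4·(-1) = 5.6
A4: 0.6·14 + 0.4·3 = 9.6
A5: 0.6·12 + 0.4·(-1) = 6.8
Highest Hurwicz score = 9.6 → A4.

A4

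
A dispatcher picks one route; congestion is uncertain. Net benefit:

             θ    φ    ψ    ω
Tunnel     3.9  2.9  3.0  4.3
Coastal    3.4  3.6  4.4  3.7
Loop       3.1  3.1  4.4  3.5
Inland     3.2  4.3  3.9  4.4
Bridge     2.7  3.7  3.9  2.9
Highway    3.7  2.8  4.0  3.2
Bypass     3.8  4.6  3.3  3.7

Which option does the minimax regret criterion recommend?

Inland

Column bests: θ=3.9, φ=4.6, ψ=4.4, ω=4.4.
Tunnel regrets: 0.0, 1.7, 1.4, 0.1 → max 1.7
Coastal regrets: 0.5, 1.0, 0.0, 0.7 → max 1.0
Loop regrets: 0.8, 1.5, 0.0, 0.9 → max 1.5
Inland regrets: 0.7, 0.3, 0.5, 0.0 → max 0.7
Bridge regrets: 1.2, 0.9, 0.5, 1.5 → max 1.5
Highway regrets: 0.2, 1.8, 0.4, 1.2 → max 1.8
Bypass regrets: 0.1, 0.0, 1.1, 0.7 → max 1.1
Smallest max regret = 0.7 → Inland.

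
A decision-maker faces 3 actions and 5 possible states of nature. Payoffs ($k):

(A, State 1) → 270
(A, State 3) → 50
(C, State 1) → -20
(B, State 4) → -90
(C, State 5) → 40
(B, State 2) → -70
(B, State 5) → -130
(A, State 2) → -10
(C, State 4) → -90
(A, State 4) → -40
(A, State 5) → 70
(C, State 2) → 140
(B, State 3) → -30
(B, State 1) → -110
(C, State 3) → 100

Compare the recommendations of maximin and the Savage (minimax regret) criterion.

Row minima: A=-40, B=-130, C=-90
Best worst-case = -40 → A.
Column bests: State 1=270, State 2=140, State 3=100, State 4=-40, State 5=70.
A regrets: 0, 150, 50, 0, 0 → max 150
B regrets: 380, 210, 130, 50, 200 → max 380
C regrets: 290, 0, 0, 50, 30 → max 290
Smallest max regret = 150 → A.

maximin → A; minimax regret → A (agree)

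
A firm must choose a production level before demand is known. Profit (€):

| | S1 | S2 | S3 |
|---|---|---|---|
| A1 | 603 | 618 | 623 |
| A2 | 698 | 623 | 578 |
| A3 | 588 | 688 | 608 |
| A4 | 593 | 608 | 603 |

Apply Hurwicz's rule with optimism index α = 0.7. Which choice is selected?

A2

A1: 0.7·623 + 0.3·603 = 617
A2: 0.7·698 + 0.3·578 = 662
A3: 0.7·688 + 0.3·588 = 658
A4: 0.7·608 + 0.3·593 = 603.5
Highest Hurwicz score = 662 → A2.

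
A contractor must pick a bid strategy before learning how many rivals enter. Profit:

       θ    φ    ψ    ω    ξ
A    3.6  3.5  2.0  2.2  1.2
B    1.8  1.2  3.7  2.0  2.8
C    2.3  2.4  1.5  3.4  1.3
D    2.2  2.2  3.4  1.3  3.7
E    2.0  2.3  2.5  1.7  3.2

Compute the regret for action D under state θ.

1.4

Best payoff under θ is 3.6.
Regret = 3.6 − 2.2 = 1.4.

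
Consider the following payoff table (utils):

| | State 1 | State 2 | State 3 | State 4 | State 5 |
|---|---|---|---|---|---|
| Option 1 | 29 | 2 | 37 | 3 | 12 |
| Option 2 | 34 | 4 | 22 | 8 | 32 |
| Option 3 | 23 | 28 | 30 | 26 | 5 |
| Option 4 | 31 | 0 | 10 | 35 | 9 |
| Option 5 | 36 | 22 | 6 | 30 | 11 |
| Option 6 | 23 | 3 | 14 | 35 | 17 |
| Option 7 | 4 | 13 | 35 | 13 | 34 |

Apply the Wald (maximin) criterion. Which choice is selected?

Option 5

Row minima: Option 1=2, Option 2=4, Option 3=5, Option 4=0, Option 5=6, Option 6=3, Option 7=4
Best worst-case = 6 → Option 5.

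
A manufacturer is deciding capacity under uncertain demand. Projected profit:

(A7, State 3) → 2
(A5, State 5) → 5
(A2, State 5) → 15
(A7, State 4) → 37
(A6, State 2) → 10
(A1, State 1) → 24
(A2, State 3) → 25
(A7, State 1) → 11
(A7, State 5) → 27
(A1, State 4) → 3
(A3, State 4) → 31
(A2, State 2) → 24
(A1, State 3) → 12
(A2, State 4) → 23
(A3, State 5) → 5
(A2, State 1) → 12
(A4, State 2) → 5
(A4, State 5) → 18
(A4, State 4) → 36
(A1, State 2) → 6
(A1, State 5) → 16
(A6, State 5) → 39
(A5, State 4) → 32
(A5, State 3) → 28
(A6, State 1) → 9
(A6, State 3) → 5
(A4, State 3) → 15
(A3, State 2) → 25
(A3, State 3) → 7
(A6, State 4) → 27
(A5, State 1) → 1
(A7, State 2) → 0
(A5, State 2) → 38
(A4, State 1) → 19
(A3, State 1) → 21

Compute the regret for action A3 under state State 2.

Best payoff under State 2 is 38.
Regret = 38 − 25 = 13.

13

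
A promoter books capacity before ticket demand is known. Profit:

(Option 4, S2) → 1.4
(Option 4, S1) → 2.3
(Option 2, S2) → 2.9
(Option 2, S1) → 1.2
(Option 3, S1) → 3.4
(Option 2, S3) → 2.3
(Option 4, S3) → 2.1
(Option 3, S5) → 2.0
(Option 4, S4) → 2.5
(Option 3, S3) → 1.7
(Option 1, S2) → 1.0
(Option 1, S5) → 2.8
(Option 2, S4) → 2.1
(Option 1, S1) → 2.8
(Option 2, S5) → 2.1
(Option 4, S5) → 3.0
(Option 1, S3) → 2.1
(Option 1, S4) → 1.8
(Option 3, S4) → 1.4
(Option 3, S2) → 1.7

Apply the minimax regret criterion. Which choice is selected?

Column bests: S1=3.4, S2=2.9, S3=2.3, S4=2.5, S5=3.0.
Option 1 regrets: 0.6, 1.9, 0.2, 0.7, 0.2 → max 1.9
Option 2 regrets: 2.2, 0.0, 0.0, 0.4, 0.9 → max 2.2
Option 3 regrets: 0.0, 1.2, 0.6, 1.1, 1.0 → max 1.2
Option 4 regrets: 1.1, 1.5, 0.2, 0.0, 0.0 → max 1.5
Smallest max regret = 1.2 → Option 3.

Option 3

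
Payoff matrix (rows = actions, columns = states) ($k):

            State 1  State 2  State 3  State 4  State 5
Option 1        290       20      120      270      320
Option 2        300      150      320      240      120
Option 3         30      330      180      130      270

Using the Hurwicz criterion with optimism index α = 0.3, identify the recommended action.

Option 2

Option 1: 0.3·320 + 0.7·20 = 110
Option 2: 0.3·320 + 0.7·120 = 180
Option 3: 0.3·330 + 0.7·30 = 120
Highest Hurwicz score = 180 → Option 2.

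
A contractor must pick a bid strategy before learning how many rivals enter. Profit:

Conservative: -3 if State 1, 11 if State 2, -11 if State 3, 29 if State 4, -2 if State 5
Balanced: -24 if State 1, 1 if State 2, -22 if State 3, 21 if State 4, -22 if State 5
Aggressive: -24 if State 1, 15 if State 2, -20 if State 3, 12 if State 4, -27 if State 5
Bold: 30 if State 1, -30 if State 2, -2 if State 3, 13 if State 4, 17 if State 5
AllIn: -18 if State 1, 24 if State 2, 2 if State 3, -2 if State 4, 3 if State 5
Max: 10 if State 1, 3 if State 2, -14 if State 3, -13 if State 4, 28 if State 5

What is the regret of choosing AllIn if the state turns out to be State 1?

48

Best payoff under State 1 is 30.
Regret = 30 − (-18) = 48.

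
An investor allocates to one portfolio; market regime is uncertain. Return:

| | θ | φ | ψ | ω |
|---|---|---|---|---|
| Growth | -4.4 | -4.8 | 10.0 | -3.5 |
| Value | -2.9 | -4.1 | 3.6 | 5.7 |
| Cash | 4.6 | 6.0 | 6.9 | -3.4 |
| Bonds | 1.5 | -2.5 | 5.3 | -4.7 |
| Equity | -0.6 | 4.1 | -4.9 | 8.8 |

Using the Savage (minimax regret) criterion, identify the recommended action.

Column bests: θ=4.6, φ=6.0, ψ=10.0, ω=8.8.
Growth regrets: 9.0, 10.8, 0.0, 12.3 → max 12.3
Value regrets: 7.5, 10.1, 6.4, 3.1 → max 10.1
Cash regrets: 0.0, 0.0, 3.1, 12.2 → max 12.2
Bonds regrets: 3.1, 8.5, 4.7, 13.5 → max 13.5
Equity regrets: 5.2, 1.9, 14.9, 0.0 → max 14.9
Smallest max regret = 10.1 → Value.

Value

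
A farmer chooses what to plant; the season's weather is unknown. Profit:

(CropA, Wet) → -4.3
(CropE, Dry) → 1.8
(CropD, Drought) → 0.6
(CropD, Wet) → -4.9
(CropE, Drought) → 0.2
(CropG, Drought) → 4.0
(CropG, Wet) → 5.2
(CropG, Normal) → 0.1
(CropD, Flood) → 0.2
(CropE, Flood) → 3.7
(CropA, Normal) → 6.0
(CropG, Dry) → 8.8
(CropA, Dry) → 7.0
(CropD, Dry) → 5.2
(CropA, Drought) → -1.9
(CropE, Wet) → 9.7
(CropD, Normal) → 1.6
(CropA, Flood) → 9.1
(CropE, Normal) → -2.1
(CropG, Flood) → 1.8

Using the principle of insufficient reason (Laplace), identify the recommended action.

CropG

Row averages: CropE=2.66, CropA=3.18, CropD=0.54, CropG=3.98
Highest average = 3.98 → CropG.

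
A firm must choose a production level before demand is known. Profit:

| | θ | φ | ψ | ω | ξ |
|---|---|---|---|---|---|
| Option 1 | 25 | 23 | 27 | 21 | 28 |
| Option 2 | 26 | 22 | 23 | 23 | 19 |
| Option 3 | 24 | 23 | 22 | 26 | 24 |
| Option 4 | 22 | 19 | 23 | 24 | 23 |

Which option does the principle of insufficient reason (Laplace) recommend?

Option 1

Row averages: Option 1=24.8, Option 2=22.6, Option 3=23.8, Option 4=22.2
Highest average = 24.8 → Option 1.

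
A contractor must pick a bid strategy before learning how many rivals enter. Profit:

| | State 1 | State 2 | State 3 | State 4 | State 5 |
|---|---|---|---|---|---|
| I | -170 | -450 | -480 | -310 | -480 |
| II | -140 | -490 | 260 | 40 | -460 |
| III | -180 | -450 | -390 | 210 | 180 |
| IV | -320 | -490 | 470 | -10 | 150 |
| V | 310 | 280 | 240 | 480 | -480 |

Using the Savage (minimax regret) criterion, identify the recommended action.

Column bests: State 1=310, State 2=280, State 3=470, State 4=480, State 5=180.
I regrets: 480, 730, 950, 790, 660 → max 950
II regrets: 450, 770, 210, 440, 640 → max 770
III regrets: 490, 730, 860, 270, 0 → max 860
IV regrets: 630, 770, 0, 490, 30 → max 770
V regrets: 0, 0, 230, 0, 660 → max 660
Smallest max regret = 660 → V.

V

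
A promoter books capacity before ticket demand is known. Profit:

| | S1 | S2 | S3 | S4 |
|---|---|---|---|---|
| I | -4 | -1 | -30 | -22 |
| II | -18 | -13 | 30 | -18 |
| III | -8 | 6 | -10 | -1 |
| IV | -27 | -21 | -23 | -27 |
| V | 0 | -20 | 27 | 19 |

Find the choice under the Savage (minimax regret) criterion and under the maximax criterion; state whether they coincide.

Column bests: S1=0, S2=6, S3=30, S4=19.
I regrets: 4, 7, 60, 41 → max 60
II regrets: 18, 19, 0, 37 → max 37
III regrets: 8, 0, 40, 20 → max 40
IV regrets: 27, 27, 53, 46 → max 53
V regrets: 0, 26, 3, 0 → max 26
Smallest max regret = 26 → V.
Row maxima: I=-1, II=30, III=6, IV=-21, V=27
Best best-case = 30 → II.

minimax regret → V; maximax → II (disagree)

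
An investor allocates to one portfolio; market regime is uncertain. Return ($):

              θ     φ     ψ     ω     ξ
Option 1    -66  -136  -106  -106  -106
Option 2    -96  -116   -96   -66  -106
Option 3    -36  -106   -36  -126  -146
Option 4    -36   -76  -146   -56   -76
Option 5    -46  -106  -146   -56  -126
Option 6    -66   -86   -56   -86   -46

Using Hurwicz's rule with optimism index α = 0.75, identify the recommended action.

Option 6

Option 1: 0.75·(-66) + 0.25·(-136) = -83.5
Option 2: 0.75·(-66) + 0.25·(-116) = -78.5
Option 3: 0.75·(-36) + 0.25·(-146) = -63.5
Option 4: 0.75·(-36) + 0.25·(-146) = -63.5
Option 5: 0.75·(-46) + 0.25·(-146) = -71
Option 6: 0.75·(-46) + 0.25·(-86) = -56
Highest Hurwicz score = -56 → Option 6.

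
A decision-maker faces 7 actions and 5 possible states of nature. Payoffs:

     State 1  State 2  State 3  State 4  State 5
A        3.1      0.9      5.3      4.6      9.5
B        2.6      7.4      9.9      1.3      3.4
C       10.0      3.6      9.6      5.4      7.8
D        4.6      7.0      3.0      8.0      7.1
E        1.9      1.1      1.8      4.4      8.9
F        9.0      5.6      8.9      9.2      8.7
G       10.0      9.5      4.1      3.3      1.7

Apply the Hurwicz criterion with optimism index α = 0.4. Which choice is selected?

A: 0.4·9.5 + 0.6·0.9 = 4.34
B: 0.4·9.9 + 0.6·1.3 = 4.74
C: 0.4·10.0 + 0.6·3.6 = 6.16
D: 0.4·8.0 + 0.6·3.0 = 5
E: 0.4·8.9 + 0.6·1.1 = 4.22
F: 0.4·9.2 + 0.6·5.6 = 7.04
G: 0.4·10.0 + 0.6·1.7 = 5.02
Highest Hurwicz score = 7.04 → F.

F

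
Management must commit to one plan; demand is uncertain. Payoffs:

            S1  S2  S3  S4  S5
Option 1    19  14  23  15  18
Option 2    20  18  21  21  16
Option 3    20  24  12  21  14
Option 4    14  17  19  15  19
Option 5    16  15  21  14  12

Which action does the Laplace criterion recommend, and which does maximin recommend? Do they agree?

laplace → Option 2; maximin → Option 2 (agree)

Row averages: Option 1=17.8, Option 2=19.2, Option 3=18.2, Option 4=16.8, Option 5=15.6
Highest average = 19.2 → Option 2.
Row minima: Option 1=14, Option 2=16, Option 3=12, Option 4=14, Option 5=12
Best worst-case = 16 → Option 2.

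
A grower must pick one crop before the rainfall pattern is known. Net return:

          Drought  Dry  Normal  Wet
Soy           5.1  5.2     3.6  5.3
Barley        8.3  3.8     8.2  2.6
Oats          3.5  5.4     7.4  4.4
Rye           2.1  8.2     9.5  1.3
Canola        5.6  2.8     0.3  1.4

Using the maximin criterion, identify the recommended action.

Row minima: Soy=3.6, Barley=2.6, Oats=3.5, Rye=1.3, Canola=0.3
Best worst-case = 3.6 → Soy.

Soy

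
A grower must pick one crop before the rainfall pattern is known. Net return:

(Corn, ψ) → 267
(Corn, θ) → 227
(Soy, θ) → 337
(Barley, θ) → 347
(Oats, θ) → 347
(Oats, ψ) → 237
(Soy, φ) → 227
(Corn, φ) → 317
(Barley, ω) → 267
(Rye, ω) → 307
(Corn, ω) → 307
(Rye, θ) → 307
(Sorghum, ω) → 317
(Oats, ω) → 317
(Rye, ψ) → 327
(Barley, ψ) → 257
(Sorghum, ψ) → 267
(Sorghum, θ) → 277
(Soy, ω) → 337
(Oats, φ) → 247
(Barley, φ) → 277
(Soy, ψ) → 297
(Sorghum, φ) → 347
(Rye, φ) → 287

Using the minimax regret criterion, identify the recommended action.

Rye

Column bests: θ=347, φ=347, ψ=327, ω=337.
Sorghum regrets: 70, 0, 60, 20 → max 70
Soy regrets: 10, 120, 30, 0 → max 120
Oats regrets: 0, 100, 90, 20 → max 100
Rye regrets: 40, 60, 0, 30 → max 60
Corn regrets: 120, 30, 60, 30 → max 120
Barley regrets: 0, 70, 70, 70 → max 70
Smallest max regret = 60 → Rye.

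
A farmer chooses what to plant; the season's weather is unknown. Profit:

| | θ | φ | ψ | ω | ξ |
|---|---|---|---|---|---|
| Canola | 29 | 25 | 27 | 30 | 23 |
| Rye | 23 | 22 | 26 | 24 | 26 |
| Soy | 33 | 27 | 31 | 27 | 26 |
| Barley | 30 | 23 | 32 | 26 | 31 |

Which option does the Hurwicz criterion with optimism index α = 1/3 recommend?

Canola: 1/3·30 + 2/3·23 = 76/3
Rye: 1/3·26 + 2/3·22 = 70/3
Soy: 1/3·33 + 2/3·26 = 85/3
Barley: 1/3·32 + 2/3·23 = 26
Highest Hurwicz score = 85/3 → Soy.

Soy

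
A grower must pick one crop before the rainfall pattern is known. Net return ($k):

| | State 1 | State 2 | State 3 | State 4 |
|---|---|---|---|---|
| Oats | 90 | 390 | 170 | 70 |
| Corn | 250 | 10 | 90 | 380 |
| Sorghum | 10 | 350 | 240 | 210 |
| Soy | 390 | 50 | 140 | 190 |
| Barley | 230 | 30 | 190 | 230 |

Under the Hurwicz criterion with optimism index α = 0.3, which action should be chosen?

Oats: 0.3·390 + 0.7·70 = 166
Corn: 0.3·380 + 0.7·10 = 121
Sorghum: 0.3·350 + 0.7·10 = 112
Soy: 0.3·390 + 0.7·50 = 152
Barley: 0.3·230 + 0.7·30 = 90
Highest Hurwicz score = 166 → Oats.

Oats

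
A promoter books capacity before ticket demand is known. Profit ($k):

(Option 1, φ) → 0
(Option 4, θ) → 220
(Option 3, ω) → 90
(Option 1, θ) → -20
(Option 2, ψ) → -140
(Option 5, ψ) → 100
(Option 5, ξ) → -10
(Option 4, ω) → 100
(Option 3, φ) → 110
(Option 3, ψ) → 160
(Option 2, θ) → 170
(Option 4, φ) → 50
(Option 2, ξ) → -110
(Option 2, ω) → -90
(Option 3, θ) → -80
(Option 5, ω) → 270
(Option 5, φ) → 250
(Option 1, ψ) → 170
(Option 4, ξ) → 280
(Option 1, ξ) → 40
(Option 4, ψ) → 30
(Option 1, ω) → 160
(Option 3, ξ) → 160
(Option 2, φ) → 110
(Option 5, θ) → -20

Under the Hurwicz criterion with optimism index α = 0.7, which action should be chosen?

Option 4

Option 1: 0.7·170 + 0.3·(-20) = 113
Option 2: 0.7·170 + 0.3·(-140) = 77
Option 3: 0.7·160 + 0.3·(-80) = 88
Option 4: 0.7·280 + 0.3·30 = 205
Option 5: 0.7·270 + 0.3·(-20) = 183
Highest Hurwicz score = 205 → Option 4.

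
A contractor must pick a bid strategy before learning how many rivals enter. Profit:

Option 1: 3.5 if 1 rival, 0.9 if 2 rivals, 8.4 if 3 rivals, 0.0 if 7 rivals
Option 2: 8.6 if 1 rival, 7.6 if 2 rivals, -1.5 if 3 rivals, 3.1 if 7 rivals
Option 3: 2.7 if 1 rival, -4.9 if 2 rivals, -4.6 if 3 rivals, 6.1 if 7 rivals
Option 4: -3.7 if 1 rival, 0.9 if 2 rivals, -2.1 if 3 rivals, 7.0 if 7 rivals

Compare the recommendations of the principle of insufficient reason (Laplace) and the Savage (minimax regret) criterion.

Row averages: Option 1=3.2, Option 2=4.45, Option 3=-0.175, Option 4=0.525
Highest average = 4.45 → Option 2.
Column bests: 1 rival=8.6, 2 rivals=7.6, 3 rivals=8.4, 7 rivals=7.0.
Option 1 regrets: 5.1, 6.7, 0.0, 7.0 → max 7.0
Option 2 regrets: 0.0, 0.0, 9.9, 3.9 → max 9.9
Option 3 regrets: 5.9, 12.5, 13.0, 0.9 → max 13.0
Option 4 regrets: 12.3, 6.7, 10.5, 0.0 → max 12.3
Smallest max regret = 7.0 → Option 1.

laplace → Option 2; minimax regret → Option 1 (disagree)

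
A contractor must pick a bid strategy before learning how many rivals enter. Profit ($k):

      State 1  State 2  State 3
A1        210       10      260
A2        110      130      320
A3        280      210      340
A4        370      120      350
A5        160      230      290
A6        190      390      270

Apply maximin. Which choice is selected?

A3

Row minima: A1=10, A2=110, A3=210, A4=120, A5=160, A6=190
Best worst-case = 210 → A3.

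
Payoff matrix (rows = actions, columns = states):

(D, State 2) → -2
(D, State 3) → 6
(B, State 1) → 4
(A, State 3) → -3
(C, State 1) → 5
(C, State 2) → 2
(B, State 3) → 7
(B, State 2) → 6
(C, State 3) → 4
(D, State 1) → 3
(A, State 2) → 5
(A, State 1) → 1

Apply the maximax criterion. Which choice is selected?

Row maxima: A=5, B=7, C=5, D=6
Best best-case = 7 → B.

B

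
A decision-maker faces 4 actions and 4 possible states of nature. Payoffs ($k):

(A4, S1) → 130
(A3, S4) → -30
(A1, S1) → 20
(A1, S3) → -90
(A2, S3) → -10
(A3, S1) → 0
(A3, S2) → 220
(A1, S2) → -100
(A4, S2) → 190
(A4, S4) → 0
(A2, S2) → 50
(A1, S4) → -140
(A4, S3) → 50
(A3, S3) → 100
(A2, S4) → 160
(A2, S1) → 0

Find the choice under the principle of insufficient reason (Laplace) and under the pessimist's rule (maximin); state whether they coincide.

laplace → A4; maximin → A4 (agree)

Row averages: A1=-77.5, A2=50, A3=72.5, A4=92.5
Highest average = 92.5 → A4.
Row minima: A1=-140, A2=-10, A3=-30, A4=0
Best worst-case = 0 → A4.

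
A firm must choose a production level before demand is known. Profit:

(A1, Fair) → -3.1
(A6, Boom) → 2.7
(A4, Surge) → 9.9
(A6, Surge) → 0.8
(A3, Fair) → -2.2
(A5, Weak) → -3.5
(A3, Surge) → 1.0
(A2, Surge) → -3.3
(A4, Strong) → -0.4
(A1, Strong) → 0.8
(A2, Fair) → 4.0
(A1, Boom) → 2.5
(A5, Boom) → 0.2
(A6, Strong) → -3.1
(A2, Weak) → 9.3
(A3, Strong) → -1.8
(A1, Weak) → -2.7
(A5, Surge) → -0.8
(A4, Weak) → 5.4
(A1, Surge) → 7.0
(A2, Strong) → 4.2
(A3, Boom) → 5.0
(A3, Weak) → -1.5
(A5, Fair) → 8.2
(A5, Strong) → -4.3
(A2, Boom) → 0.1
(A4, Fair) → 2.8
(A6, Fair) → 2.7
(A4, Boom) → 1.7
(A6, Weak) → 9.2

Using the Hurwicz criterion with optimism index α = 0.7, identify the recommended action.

A1: 0.7·7.0 + 0.3·(-3.1) = 3.97
A2: 0.7·9.3 + 0.3·(-3.3) = 5.52
A3: 0.7·5.0 + 0.3·(-2.2) = 2.84
A4: 0.7·9.9 + 0.3·(-0.4) = 6.81
A5: 0.7·8.2 + 0.3·(-4.3) = 4.45
A6: 0.7·9.2 + 0.3·(-3.1) = 5.51
Highest Hurwicz score = 6.81 → A4.

A4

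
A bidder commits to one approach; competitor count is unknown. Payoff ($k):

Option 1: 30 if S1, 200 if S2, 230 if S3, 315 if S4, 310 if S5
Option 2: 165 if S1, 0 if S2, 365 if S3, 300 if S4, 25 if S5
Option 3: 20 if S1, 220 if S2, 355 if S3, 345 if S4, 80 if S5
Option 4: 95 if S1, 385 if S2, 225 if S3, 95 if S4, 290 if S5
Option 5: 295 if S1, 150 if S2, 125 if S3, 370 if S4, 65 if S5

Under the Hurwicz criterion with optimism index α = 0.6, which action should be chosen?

Option 1: 0.6·315 + 0.4·30 = 201
Option 2: 0.6·365 + 0.4·0 = 219
Option 3: 0.6·355 + 0.4·20 = 221
Option 4: 0.6·385 + 0.4·95 = 269
Option 5: 0.6·370 + 0.4·65 = 248
Highest Hurwicz score = 269 → Option 4.

Option 4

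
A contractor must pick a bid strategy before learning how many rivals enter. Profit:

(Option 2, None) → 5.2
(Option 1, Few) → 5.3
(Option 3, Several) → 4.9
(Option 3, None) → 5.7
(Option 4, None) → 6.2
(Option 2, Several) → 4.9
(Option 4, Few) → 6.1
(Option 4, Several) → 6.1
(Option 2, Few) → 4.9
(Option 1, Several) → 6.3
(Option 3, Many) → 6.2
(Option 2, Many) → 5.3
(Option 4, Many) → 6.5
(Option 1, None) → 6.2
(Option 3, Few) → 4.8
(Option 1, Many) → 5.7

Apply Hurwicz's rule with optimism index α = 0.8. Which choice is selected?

Option 1: 0.8·6.3 + 0.2·5.3 = 6.1
Option 2: 0.8·5.3 + 0.2·4.9 = 5.22
Option 3: 0.8·6.2 + 0.2·4.8 = 5.92
Option 4: 0.8·6.5 + 0.2·6.1 = 6.42
Highest Hurwicz score = 6.42 → Option 4.

Option 4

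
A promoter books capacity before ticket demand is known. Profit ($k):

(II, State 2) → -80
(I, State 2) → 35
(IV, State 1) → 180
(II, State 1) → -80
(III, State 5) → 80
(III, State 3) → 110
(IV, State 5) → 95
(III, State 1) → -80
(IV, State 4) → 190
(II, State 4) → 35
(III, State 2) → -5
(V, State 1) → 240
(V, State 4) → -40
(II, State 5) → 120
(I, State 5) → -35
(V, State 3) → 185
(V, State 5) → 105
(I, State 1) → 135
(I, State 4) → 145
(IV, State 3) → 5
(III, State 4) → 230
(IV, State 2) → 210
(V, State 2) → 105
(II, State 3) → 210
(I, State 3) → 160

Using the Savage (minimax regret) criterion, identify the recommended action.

Column bests: State 1=240, State 2=210, State 3=210, State 4=230, State 5=120.
I regrets: 105, 175, 50, 85, 155 → max 175
II regrets: 320, 290, 0, 195, 0 → max 320
III regrets: 320, 215, 100, 0, 40 → max 320
IV regrets: 60, 0, 205, 40, 25 → max 205
V regrets: 0, 105, 25, 270, 15 → max 270
Smallest max regret = 175 → I.

I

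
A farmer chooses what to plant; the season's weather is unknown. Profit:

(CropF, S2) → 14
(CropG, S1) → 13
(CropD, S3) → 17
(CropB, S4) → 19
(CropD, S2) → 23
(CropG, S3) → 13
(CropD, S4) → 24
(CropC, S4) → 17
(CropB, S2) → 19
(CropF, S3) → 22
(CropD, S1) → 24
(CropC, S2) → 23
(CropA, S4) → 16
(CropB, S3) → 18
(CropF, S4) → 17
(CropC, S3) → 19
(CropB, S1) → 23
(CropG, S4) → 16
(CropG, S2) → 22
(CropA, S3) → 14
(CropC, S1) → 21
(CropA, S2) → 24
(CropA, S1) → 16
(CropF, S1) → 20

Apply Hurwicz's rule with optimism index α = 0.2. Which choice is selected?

CropG: 0.2·22 + 0.8·13 = 14.8
CropD: 0.2·24 + 0.8·17 = 18.4
CropC: 0.2·23 + 0.8·17 = 18.2
CropB: 0.2·23 + 0.8·18 = 19
CropF: 0.2·22 + 0.8·14 = 15.6
CropA: 0.2·24 + 0.8·14 = 16
Highest Hurwicz score = 19 → CropB.

CropB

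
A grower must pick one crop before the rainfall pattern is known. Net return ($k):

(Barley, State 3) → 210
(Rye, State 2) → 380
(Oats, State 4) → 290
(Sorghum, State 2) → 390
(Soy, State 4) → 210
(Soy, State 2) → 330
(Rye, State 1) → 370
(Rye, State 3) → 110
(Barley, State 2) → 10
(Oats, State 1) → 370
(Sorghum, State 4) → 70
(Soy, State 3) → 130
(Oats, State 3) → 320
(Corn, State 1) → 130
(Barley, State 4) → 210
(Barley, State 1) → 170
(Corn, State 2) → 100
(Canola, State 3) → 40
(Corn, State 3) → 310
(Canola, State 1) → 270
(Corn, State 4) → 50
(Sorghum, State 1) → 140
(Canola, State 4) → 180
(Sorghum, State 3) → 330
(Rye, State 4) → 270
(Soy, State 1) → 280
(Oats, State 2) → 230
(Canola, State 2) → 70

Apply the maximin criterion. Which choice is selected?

Oats

Row minima: Sorghum=70, Barley=10, Corn=50, Rye=110, Canola=40, Oats=230, Soy=130
Best worst-case = 230 → Oats.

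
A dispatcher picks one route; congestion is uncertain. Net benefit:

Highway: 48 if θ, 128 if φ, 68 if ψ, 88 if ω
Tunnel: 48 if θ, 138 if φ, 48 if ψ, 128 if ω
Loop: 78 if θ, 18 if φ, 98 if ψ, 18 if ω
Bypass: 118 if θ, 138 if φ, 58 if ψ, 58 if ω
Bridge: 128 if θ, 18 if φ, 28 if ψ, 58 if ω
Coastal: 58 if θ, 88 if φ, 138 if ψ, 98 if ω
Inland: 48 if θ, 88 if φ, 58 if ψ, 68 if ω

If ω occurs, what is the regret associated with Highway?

Best payoff under ω is 128.
Regret = 128 − 88 = 40.

40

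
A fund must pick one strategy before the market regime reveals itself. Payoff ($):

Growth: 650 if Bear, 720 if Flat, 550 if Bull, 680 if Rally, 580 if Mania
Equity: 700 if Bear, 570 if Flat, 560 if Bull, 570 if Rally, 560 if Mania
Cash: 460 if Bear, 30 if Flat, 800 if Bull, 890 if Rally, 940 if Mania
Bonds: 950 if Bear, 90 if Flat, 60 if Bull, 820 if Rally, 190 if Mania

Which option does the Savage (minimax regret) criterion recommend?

Column bests: Bear=950, Flat=720, Bull=800, Rally=890, Mania=940.
Growth regrets: 300, 0, 250, 210, 360 → max 360
Equity regrets: 250, 150, 240, 320, 380 → max 380
Cash regrets: 490, 690, 0, 0, 0 → max 690
Bonds regrets: 0, 630, 740, 70, 750 → max 750
Smallest max regret = 360 → Growth.

Growth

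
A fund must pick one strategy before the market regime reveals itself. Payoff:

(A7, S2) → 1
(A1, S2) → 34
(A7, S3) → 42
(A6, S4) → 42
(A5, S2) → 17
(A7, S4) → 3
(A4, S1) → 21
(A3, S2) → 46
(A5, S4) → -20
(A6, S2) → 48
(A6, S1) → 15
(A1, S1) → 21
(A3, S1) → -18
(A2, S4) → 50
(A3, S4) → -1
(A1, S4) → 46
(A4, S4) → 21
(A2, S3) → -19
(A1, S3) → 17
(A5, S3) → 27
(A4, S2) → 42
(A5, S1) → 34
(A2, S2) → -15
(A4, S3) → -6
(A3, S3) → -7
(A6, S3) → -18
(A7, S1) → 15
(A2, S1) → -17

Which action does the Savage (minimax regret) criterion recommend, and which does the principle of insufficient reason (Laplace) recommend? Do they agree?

Column bests: S1=34, S2=48, S3=42, S4=50.
A1 regrets: 13, 14, 25, 4 → max 25
A2 regrets: 51, 63, 61, 0 → max 63
A3 regrets: 52, 2, 49, 51 → max 52
A4 regrets: 13, 6, 48, 29 → max 48
A5 regrets: 0, 31, 15, 70 → max 70
A6 regrets: 19, 0, 60, 8 → max 60
A7 regrets: 19, 47, 0, 47 → max 47
Smallest max regret = 25 → A1.
Row averages: A1=29.5, A2=-0.25, A3=5, A4=19.5, A5=14.5, A6=21.75, A7=15.25
Highest average = 29.5 → A1.

minimax regret → A1; laplace → A1 (agree)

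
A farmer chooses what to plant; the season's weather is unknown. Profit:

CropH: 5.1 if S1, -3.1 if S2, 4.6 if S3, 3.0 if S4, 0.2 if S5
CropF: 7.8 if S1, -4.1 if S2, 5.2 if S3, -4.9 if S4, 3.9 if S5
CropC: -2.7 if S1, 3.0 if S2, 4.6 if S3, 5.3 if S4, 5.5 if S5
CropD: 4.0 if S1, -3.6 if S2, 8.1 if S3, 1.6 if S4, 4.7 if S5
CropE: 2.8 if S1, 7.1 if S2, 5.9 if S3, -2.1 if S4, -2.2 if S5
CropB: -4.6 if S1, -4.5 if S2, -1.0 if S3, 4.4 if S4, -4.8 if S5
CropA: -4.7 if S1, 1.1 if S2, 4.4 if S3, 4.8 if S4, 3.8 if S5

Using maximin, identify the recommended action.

Row minima: CropH=-3.1, CropF=-4.9, CropC=-2.7, CropD=-3.6, CropE=-2.2, CropB=-4.8, CropA=-4.7
Best worst-case = -2.2 → CropE.

CropE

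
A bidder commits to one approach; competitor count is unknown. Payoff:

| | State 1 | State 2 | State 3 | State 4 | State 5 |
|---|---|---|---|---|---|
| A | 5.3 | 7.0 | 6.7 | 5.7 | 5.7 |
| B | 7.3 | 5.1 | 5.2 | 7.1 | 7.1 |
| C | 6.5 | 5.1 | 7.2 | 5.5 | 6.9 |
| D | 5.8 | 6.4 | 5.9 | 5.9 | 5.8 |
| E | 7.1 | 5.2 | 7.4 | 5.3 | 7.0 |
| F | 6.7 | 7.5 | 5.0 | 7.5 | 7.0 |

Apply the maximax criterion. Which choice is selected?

F

Row maxima: A=7.0, B=7.3, C=7.2, D=6.4, E=7.4, F=7.5
Best best-case = 7.5 → F.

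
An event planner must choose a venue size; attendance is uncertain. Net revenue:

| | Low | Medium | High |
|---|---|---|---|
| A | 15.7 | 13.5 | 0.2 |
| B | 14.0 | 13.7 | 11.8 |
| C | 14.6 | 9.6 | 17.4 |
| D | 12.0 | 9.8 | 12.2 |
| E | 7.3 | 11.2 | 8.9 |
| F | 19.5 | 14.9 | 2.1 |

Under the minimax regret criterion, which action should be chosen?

C

Column bests: Low=19.5, Medium=14.9, High=17.4.
A regrets: 3.8, 1.4, 17.2 → max 17.2
B regrets: 5.5, 1.2, 5.6 → max 5.6
C regrets: 4.9, 5.3, 0.0 → max 5.3
D regrets: 7.5, 5.1, 5.2 → max 7.5
E regrets: 12.2, 3.7, 8.5 → max 12.2
F regrets: 0.0, 0.0, 15.3 → max 15.3
Smallest max regret = 5.3 → C.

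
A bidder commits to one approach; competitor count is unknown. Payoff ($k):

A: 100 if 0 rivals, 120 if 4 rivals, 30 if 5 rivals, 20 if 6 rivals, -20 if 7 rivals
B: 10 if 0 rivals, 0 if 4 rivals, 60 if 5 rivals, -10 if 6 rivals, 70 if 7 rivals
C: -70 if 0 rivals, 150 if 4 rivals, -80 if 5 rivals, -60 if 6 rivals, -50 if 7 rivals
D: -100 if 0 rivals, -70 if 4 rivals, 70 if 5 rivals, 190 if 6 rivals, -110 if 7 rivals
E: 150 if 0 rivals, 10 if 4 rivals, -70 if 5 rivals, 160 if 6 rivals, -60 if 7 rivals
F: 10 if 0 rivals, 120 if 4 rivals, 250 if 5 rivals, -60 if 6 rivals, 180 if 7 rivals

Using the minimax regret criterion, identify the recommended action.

B

Column bests: 0 rivals=150, 4 rivals=150, 5 rivals=250, 6 rivals=190, 7 rivals=180.
A regrets: 50, 30, 220, 170, 200 → max 220
B regrets: 140, 150, 190, 200, 110 → max 200
C regrets: 220, 0, 330, 250, 230 → max 330
D regrets: 250, 220, 180, 0, 290 → max 290
E regrets: 0, 140, 320, 30, 240 → max 320
F regrets: 140, 30, 0, 250, 0 → max 250
Smallest max regret = 200 → B.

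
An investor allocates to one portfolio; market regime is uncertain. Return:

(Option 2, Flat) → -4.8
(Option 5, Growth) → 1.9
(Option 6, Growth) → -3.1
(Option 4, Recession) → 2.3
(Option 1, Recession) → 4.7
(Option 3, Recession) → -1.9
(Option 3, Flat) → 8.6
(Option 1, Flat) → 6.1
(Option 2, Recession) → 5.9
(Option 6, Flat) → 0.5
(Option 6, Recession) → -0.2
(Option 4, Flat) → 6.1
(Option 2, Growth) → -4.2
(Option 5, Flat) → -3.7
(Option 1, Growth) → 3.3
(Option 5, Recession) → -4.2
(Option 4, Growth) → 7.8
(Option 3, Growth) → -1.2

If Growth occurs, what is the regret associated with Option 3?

Best payoff under Growth is 7.8.
Regret = 7.8 − (-1.2) = 9.0.

9.0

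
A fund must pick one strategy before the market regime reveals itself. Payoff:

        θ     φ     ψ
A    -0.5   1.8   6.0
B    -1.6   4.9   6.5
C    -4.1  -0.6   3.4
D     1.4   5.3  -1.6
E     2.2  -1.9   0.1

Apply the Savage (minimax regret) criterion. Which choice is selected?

A

Column bests: θ=2.2, φ=5.3, ψ=6.5.
A regrets: 2.7, 3.5, 0.5 → max 3.5
B regrets: 3.8, 0.4, 0.0 → max 3.8
C regrets: 6.3, 5.9, 3.1 → max 6.3
D regrets: 0.8, 0.0, 8.1 → max 8.1
E regrets: 0.0, 7.2, 6.4 → max 7.2
Smallest max regret = 3.5 → A.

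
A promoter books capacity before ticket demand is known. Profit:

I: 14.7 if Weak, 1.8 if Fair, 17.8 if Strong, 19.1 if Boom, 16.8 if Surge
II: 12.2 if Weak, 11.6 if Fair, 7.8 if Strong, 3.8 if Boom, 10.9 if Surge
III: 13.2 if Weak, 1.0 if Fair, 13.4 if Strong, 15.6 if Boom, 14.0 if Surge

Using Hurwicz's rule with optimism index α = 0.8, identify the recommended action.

I: 0.8·19.1 + 0.2·1.8 = 15.64
II: 0.8·12.2 + 0.2·3.8 = 10.52
III: 0.8·15.6 + 0.2·1.0 = 12.68
Highest Hurwicz score = 15.64 → I.

I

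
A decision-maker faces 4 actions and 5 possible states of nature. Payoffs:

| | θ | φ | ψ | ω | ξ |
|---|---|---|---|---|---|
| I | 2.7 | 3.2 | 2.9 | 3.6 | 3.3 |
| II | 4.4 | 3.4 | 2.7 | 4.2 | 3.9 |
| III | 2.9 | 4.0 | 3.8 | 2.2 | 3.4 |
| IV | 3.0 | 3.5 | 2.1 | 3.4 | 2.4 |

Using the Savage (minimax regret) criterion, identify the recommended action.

II

Column bests: θ=4.4, φ=4.0, ψ=3.8, ω=4.2, ξ=3.9.
I regrets: 1.7, 0.8, 0.9, 0.6, 0.6 → max 1.7
II regrets: 0.0, 0.6, 1.1, 0.0, 0.0 → max 1.1
III regrets: 1.5, 0.0, 0.0, 2.0, 0.5 → max 2.0
IV regrets: 1.4, 0.5, 1.7, 0.8, 1.5 → max 1.7
Smallest max regret = 1.1 → II.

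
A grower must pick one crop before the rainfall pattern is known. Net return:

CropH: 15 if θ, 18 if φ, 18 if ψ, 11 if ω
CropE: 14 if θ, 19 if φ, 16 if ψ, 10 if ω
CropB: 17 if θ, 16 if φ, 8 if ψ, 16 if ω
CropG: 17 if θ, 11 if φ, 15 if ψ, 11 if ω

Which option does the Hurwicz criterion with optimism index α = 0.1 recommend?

CropH

CropH: 0.1·18 + 0.9·11 = 11.7
CropE: 0.1·19 + 0.9·10 = 10.9
CropB: 0.1·17 + 0.9·8 = 8.9
CropG: 0.1·17 + 0.9·11 = 11.6
Highest Hurwicz score = 11.7 → CropH.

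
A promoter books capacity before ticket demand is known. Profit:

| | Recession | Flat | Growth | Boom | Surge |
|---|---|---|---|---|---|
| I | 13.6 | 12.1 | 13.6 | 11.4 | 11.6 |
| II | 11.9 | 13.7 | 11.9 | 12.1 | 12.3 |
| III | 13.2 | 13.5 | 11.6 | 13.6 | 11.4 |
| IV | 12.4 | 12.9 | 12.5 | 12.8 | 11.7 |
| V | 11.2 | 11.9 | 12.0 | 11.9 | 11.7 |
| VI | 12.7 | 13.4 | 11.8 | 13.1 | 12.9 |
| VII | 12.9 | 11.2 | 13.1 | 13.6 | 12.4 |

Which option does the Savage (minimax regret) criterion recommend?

Column bests: Recession=13.6, Flat=13.7, Growth=13.6, Boom=13.6, Surge=12.9.
I regrets: 0.0, 1.6, 0.0, 2.2, 1.3 → max 2.2
II regrets: 1.7, 0.0, 1.7, 1.5, 0.6 → max 1.7
III regrets: 0.4, 0.2, 2.0, 0.0, 1.5 → max 2.0
IV regrets: 1.2, 0.8, 1.1, 0.8, 1.2 → max 1.2
V regrets: 2.4, 1.8, 1.6, 1.7, 1.2 → max 2.4
VI regrets: 0.9, 0.3, 1.8, 0.5, 0.0 → max 1.8
VII regrets: 0.7, 2.5, 0.5, 0.0, 0.5 → max 2.5
Smallest max regret = 1.2 → IV.

IV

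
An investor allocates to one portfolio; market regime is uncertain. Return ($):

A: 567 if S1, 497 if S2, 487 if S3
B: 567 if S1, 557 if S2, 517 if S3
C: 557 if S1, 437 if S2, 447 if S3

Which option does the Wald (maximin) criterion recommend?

Row minima: A=487, B=517, C=437
Best worst-case = 517 → B.

B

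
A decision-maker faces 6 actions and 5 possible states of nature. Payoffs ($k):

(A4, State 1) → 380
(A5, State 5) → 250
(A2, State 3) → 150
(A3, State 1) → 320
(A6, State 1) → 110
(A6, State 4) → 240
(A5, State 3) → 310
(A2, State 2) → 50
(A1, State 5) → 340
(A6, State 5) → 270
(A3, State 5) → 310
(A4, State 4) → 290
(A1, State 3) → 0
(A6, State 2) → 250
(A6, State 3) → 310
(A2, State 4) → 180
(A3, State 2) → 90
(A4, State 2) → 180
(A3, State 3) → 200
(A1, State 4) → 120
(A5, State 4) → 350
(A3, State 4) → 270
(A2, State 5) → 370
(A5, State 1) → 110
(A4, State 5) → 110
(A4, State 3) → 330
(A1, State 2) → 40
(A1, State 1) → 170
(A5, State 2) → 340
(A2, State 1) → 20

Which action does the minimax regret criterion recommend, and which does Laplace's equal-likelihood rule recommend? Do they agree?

minimax regret → A3; laplace → A5 (disagree)

Column bests: State 1=380, State 2=340, State 3=330, State 4=350, State 5=370.
A1 regrets: 210, 300, 330, 230, 30 → max 330
A2 regrets: 360, 290, 180, 170, 0 → max 360
A3 regrets: 60, 250, 130, 80, 60 → max 250
A4 regrets: 0, 160, 0, 60, 260 → max 260
A5 regrets: 270, 0, 20, 0, 120 → max 270
A6 regrets: 270, 90, 20, 110, 100 → max 270
Smallest max regret = 250 → A3.
Row averages: A1=134, A2=154, A3=238, A4=258, A5=272, A6=236
Highest average = 272 → A5.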